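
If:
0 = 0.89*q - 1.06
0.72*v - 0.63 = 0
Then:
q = 1.19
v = 0.88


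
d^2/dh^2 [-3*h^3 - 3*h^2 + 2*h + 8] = -18*h - 6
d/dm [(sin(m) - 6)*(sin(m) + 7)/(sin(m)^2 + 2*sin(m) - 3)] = (sin(m)^2 + 78*sin(m) + 81)*cos(m)/((sin(m) - 1)^2*(sin(m) + 3)^2)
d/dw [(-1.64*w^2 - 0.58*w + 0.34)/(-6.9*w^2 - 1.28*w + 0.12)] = (-1.9028*w^2 + 4.2984*w + 0.3656)/(47.61*w^4 + 17.664*w^3 - 0.0175999999999998*w^2 - 0.3072*w + 0.0144)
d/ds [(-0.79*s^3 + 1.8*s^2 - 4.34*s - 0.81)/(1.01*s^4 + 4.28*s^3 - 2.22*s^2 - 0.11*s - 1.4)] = (0.7979*s^6 - 3.636*s^5 + 7.2*s^4 + 40.5966*s^3 + 3.8856*s^2 - 8.6364*s + 5.9869)/(1.0201*s^8 + 8.6456*s^7 + 13.834*s^6 - 19.2254*s^5 + 1.1588*s^4 - 11.4956*s^3 + 6.2281*s^2 + 0.308*s + 1.96)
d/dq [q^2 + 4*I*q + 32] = 2*q + 4*I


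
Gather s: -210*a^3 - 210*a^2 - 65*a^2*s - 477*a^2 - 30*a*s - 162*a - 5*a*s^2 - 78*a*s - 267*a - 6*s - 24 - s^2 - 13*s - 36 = -210*a^3 - 687*a^2 - 429*a + s^2*(-5*a - 1) + s*(-65*a^2 - 108*a - 19) - 60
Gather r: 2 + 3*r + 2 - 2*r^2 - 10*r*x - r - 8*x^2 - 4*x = -2*r^2 + r*(2 - 10*x) - 8*x^2 - 4*x + 4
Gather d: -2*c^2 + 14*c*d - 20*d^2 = -2*c^2 + 14*c*d - 20*d^2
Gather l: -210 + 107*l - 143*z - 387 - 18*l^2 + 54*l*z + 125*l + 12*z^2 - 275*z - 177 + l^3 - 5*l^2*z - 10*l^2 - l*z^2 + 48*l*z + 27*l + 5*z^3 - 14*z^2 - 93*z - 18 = l^3 + l^2*(-5*z - 28) + l*(-z^2 + 102*z + 259) + 5*z^3 - 2*z^2 - 511*z - 792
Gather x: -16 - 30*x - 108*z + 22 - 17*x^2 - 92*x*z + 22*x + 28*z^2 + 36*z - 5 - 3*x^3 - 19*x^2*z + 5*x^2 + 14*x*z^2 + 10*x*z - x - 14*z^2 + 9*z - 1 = -3*x^3 + x^2*(-19*z - 12) + x*(14*z^2 - 82*z - 9) + 14*z^2 - 63*z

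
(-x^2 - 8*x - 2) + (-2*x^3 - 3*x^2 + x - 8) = -2*x^3 - 4*x^2 - 7*x - 10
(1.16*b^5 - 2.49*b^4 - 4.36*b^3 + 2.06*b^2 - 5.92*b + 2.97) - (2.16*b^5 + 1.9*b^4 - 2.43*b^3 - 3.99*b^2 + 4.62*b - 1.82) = -1.0*b^5 - 4.39*b^4 - 1.93*b^3 + 6.05*b^2 - 10.54*b + 4.79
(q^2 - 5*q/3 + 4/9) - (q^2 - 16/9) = 20/9 - 5*q/3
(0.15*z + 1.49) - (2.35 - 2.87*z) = 3.02*z - 0.86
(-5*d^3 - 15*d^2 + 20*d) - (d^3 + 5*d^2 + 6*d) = -6*d^3 - 20*d^2 + 14*d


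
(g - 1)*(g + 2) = g^2 + g - 2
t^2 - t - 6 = (t - 3)*(t + 2)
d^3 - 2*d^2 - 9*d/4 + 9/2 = (d - 2)*(d - 3/2)*(d + 3/2)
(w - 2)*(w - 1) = w^2 - 3*w + 2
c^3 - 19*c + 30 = (c - 3)*(c - 2)*(c + 5)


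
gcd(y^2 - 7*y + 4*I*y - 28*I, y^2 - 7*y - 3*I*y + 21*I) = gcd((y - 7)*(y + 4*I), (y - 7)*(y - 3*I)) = y - 7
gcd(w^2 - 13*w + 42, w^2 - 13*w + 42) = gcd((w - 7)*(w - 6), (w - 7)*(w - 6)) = w^2 - 13*w + 42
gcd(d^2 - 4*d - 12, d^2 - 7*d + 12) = 1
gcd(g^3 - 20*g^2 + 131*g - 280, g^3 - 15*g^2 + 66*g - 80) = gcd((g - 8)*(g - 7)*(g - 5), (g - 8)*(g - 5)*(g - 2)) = g^2 - 13*g + 40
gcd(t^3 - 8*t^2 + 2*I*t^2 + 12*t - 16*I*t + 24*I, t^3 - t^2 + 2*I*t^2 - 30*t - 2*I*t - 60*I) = t^2 + t*(-6 + 2*I) - 12*I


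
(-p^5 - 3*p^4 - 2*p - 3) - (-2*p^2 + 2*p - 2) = -p^5 - 3*p^4 + 2*p^2 - 4*p - 1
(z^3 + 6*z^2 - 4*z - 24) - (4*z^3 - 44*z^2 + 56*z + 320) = -3*z^3 + 50*z^2 - 60*z - 344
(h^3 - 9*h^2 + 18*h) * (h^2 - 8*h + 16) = h^5 - 17*h^4 + 106*h^3 - 288*h^2 + 288*h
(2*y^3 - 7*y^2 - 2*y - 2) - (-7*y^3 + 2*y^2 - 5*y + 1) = 9*y^3 - 9*y^2 + 3*y - 3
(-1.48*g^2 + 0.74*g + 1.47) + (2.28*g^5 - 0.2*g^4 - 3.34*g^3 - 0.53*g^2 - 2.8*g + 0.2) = 2.28*g^5 - 0.2*g^4 - 3.34*g^3 - 2.01*g^2 - 2.06*g + 1.67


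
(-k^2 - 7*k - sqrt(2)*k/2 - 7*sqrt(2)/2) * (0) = 0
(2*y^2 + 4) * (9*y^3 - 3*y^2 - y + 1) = 18*y^5 - 6*y^4 + 34*y^3 - 10*y^2 - 4*y + 4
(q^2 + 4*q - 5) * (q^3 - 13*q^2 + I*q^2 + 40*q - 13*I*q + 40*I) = q^5 - 9*q^4 + I*q^4 - 17*q^3 - 9*I*q^3 + 225*q^2 - 17*I*q^2 - 200*q + 225*I*q - 200*I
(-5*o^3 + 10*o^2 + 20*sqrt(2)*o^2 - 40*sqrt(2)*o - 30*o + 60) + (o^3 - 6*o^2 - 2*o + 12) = -4*o^3 + 4*o^2 + 20*sqrt(2)*o^2 - 40*sqrt(2)*o - 32*o + 72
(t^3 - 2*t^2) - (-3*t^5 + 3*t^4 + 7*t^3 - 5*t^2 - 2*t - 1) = 3*t^5 - 3*t^4 - 6*t^3 + 3*t^2 + 2*t + 1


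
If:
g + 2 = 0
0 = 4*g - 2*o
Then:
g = -2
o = -4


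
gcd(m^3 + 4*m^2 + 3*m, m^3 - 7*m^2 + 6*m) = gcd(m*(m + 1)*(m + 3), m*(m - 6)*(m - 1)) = m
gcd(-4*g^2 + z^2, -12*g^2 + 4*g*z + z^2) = -2*g + z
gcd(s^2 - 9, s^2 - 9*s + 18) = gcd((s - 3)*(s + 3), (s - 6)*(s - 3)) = s - 3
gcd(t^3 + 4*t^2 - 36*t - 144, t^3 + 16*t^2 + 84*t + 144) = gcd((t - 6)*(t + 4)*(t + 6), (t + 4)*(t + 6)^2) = t^2 + 10*t + 24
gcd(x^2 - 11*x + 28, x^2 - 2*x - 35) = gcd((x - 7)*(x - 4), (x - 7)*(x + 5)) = x - 7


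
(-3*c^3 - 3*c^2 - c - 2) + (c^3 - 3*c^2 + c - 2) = -2*c^3 - 6*c^2 - 4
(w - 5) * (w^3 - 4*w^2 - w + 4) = w^4 - 9*w^3 + 19*w^2 + 9*w - 20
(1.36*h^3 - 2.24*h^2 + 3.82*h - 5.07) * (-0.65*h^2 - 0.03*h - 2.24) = -0.884*h^5 + 1.4152*h^4 - 5.4622*h^3 + 8.1985*h^2 - 8.4047*h + 11.3568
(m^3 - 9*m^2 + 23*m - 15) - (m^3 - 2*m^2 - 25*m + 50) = -7*m^2 + 48*m - 65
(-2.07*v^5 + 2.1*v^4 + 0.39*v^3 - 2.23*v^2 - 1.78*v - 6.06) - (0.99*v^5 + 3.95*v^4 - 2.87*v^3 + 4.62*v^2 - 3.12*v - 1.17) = -3.06*v^5 - 1.85*v^4 + 3.26*v^3 - 6.85*v^2 + 1.34*v - 4.89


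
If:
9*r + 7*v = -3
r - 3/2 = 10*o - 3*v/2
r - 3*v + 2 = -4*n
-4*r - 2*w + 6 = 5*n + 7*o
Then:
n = 6641/1524 - 340*w/381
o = 277/1524 - 26*w/381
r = 280*w/381 - 1625/381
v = 642/127 - 120*w/127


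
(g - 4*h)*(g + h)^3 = g^4 - g^3*h - 9*g^2*h^2 - 11*g*h^3 - 4*h^4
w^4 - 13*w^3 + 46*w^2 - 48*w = w*(w - 8)*(w - 3)*(w - 2)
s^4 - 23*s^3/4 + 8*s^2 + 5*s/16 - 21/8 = (s - 7/2)*(s - 2)*(s - 3/4)*(s + 1/2)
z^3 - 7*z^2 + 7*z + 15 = (z - 5)*(z - 3)*(z + 1)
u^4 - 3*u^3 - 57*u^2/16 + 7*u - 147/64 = (u - 7/2)*(u - 3/4)*(u - 1/2)*(u + 7/4)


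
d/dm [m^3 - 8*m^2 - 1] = m*(3*m - 16)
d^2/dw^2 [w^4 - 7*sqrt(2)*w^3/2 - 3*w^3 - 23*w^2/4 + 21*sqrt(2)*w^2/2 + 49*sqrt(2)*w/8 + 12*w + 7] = 12*w^2 - 21*sqrt(2)*w - 18*w - 23/2 + 21*sqrt(2)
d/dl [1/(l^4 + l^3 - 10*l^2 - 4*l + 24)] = (-4*l^3 - 3*l^2 + 20*l + 4)/(l^4 + l^3 - 10*l^2 - 4*l + 24)^2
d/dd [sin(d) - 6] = cos(d)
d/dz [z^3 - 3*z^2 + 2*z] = 3*z^2 - 6*z + 2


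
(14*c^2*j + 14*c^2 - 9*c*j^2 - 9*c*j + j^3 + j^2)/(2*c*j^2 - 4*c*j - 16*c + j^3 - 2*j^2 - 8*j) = (-14*c^2*j - 14*c^2 + 9*c*j^2 + 9*c*j - j^3 - j^2)/(-2*c*j^2 + 4*c*j + 16*c - j^3 + 2*j^2 + 8*j)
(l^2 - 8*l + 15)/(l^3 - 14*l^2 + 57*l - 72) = (l - 5)/(l^2 - 11*l + 24)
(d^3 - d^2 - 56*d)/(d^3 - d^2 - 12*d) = (-d^2 + d + 56)/(-d^2 + d + 12)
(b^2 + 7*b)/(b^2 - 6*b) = (b + 7)/(b - 6)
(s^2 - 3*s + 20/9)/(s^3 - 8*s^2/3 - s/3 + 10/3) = (s - 4/3)/(s^2 - s - 2)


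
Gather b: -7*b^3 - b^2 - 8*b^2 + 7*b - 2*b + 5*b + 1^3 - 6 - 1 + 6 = -7*b^3 - 9*b^2 + 10*b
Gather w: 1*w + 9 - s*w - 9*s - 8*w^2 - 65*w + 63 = -9*s - 8*w^2 + w*(-s - 64) + 72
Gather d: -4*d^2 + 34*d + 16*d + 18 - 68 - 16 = -4*d^2 + 50*d - 66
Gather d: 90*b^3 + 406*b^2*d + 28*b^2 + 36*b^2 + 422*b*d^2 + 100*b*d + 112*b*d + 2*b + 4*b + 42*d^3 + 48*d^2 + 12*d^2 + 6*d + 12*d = 90*b^3 + 64*b^2 + 6*b + 42*d^3 + d^2*(422*b + 60) + d*(406*b^2 + 212*b + 18)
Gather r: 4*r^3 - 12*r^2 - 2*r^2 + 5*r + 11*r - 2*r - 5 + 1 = 4*r^3 - 14*r^2 + 14*r - 4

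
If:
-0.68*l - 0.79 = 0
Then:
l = -1.16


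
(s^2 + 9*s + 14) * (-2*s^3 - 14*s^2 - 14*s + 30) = -2*s^5 - 32*s^4 - 168*s^3 - 292*s^2 + 74*s + 420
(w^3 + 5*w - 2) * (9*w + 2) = 9*w^4 + 2*w^3 + 45*w^2 - 8*w - 4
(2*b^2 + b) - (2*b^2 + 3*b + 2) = -2*b - 2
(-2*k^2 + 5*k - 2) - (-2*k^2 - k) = 6*k - 2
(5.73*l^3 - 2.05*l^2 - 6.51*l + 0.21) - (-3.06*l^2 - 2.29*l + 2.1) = 5.73*l^3 + 1.01*l^2 - 4.22*l - 1.89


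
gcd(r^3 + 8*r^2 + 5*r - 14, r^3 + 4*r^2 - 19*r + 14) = r^2 + 6*r - 7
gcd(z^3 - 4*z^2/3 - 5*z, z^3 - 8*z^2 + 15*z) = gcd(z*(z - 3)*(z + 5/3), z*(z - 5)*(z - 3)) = z^2 - 3*z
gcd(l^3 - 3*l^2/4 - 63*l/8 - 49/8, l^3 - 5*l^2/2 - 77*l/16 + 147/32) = l^2 - 7*l/4 - 49/8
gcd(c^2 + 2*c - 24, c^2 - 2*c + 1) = 1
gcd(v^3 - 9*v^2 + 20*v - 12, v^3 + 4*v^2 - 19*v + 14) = v^2 - 3*v + 2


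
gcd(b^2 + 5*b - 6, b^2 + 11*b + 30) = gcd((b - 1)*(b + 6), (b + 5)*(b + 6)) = b + 6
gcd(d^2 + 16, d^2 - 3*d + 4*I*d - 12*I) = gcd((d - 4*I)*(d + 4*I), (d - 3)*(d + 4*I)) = d + 4*I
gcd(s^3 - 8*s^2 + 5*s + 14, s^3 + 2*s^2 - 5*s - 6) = s^2 - s - 2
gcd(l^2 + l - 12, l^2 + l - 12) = l^2 + l - 12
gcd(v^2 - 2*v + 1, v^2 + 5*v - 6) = v - 1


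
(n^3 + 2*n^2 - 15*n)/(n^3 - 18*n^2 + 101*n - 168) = n*(n + 5)/(n^2 - 15*n + 56)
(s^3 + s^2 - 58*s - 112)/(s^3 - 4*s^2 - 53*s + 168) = (s + 2)/(s - 3)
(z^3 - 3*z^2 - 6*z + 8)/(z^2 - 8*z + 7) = (z^2 - 2*z - 8)/(z - 7)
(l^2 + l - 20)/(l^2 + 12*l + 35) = (l - 4)/(l + 7)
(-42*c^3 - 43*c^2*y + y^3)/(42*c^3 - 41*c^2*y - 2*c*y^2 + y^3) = (c + y)/(-c + y)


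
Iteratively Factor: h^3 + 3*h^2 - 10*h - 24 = (h + 2)*(h^2 + h - 12) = (h - 3)*(h + 2)*(h + 4)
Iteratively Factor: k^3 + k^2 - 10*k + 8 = (k + 4)*(k^2 - 3*k + 2) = (k - 2)*(k + 4)*(k - 1)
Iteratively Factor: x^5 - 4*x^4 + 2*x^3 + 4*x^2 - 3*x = (x)*(x^4 - 4*x^3 + 2*x^2 + 4*x - 3) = x*(x - 1)*(x^3 - 3*x^2 - x + 3) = x*(x - 1)*(x + 1)*(x^2 - 4*x + 3) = x*(x - 3)*(x - 1)*(x + 1)*(x - 1)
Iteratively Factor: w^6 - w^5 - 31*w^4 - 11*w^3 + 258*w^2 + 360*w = (w + 2)*(w^5 - 3*w^4 - 25*w^3 + 39*w^2 + 180*w) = (w - 4)*(w + 2)*(w^4 + w^3 - 21*w^2 - 45*w) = w*(w - 4)*(w + 2)*(w^3 + w^2 - 21*w - 45) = w*(w - 4)*(w + 2)*(w + 3)*(w^2 - 2*w - 15) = w*(w - 4)*(w + 2)*(w + 3)^2*(w - 5)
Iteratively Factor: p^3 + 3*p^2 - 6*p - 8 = (p + 1)*(p^2 + 2*p - 8) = (p - 2)*(p + 1)*(p + 4)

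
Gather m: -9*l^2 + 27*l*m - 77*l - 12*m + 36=-9*l^2 - 77*l + m*(27*l - 12) + 36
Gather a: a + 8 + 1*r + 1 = a + r + 9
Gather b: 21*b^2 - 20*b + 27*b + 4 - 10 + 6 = 21*b^2 + 7*b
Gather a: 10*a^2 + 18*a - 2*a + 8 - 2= 10*a^2 + 16*a + 6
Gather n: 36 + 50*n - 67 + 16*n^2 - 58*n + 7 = 16*n^2 - 8*n - 24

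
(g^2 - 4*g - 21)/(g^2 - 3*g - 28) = (g + 3)/(g + 4)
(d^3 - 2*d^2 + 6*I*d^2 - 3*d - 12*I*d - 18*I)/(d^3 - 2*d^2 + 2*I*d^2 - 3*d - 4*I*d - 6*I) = (d + 6*I)/(d + 2*I)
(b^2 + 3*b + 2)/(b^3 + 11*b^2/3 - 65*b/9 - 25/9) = 9*(b^2 + 3*b + 2)/(9*b^3 + 33*b^2 - 65*b - 25)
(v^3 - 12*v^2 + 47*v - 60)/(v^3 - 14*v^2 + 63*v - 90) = (v - 4)/(v - 6)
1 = 1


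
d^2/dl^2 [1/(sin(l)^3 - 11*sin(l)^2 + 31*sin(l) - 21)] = (-9*sin(l)^5 + 112*sin(l)^4 - 422*sin(l)^3 + 236*sin(l)^2 + 1111*sin(l) - 1460)/((sin(l) - 7)^3*(sin(l) - 3)^3*(sin(l) - 1)^2)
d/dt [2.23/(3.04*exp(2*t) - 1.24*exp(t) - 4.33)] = (2.7652 - 13.5584*exp(t))*exp(t)/(-3.04*exp(2*t) + 1.24*exp(t) + 4.33)^2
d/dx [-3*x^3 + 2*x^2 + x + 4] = -9*x^2 + 4*x + 1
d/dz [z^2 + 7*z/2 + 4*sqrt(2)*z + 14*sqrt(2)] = 2*z + 7/2 + 4*sqrt(2)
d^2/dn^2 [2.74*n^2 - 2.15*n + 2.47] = 5.48000000000000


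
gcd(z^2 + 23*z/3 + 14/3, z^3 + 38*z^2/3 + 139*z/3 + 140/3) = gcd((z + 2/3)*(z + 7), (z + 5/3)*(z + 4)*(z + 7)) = z + 7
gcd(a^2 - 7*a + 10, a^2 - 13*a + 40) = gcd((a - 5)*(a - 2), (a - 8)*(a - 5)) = a - 5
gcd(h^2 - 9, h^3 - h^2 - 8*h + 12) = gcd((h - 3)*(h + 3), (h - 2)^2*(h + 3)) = h + 3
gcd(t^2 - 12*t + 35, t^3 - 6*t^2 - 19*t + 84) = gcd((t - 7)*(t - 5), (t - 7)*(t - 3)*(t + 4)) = t - 7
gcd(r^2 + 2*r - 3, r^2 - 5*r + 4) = r - 1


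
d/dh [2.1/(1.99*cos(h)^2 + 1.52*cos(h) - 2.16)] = (8.358*cos(h) + 3.192)*sin(h)/(1.99*cos(h)^2 + 1.52*cos(h) - 2.16)^2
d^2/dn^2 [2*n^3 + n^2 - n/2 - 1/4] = 12*n + 2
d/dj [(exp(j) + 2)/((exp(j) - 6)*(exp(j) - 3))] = (-exp(2*j) - 4*exp(j) + 36)*exp(j)/(exp(4*j) - 18*exp(3*j) + 117*exp(2*j) - 324*exp(j) + 324)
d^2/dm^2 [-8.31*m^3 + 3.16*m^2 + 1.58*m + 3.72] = 6.32 - 49.86*m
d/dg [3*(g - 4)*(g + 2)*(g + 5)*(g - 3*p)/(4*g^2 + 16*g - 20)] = 3*(2*g^3 - 3*g^2*p - 5*g^2 + 6*g*p + 4*g - 30*p + 8)/(4*(g^2 - 2*g + 1))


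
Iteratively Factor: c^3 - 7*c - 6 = (c - 3)*(c^2 + 3*c + 2) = (c - 3)*(c + 2)*(c + 1)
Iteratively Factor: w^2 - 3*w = (w - 3)*(w)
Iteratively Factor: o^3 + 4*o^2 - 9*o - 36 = (o + 4)*(o^2 - 9) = (o + 3)*(o + 4)*(o - 3)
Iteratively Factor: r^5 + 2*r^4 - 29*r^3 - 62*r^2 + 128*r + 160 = (r - 2)*(r^4 + 4*r^3 - 21*r^2 - 104*r - 80) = (r - 2)*(r + 4)*(r^3 - 21*r - 20) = (r - 5)*(r - 2)*(r + 4)*(r^2 + 5*r + 4) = (r - 5)*(r - 2)*(r + 1)*(r + 4)*(r + 4)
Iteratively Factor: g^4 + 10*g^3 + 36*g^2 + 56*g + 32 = (g + 2)*(g^3 + 8*g^2 + 20*g + 16) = (g + 2)*(g + 4)*(g^2 + 4*g + 4) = (g + 2)^2*(g + 4)*(g + 2)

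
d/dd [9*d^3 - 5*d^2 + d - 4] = 27*d^2 - 10*d + 1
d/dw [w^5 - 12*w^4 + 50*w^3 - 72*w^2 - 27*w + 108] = 5*w^4 - 48*w^3 + 150*w^2 - 144*w - 27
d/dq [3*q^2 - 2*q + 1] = 6*q - 2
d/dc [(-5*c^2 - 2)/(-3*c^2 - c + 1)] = (5*c^2 - 22*c - 2)/(9*c^4 + 6*c^3 - 5*c^2 - 2*c + 1)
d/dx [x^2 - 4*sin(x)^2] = 2*x - 4*sin(2*x)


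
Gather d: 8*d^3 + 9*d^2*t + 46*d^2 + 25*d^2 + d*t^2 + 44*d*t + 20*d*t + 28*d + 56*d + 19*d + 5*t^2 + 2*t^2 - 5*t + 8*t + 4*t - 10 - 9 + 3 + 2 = 8*d^3 + d^2*(9*t + 71) + d*(t^2 + 64*t + 103) + 7*t^2 + 7*t - 14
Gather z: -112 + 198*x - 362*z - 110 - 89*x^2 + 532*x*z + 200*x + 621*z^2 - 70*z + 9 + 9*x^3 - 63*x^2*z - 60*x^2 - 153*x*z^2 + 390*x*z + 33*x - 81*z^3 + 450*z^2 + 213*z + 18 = 9*x^3 - 149*x^2 + 431*x - 81*z^3 + z^2*(1071 - 153*x) + z*(-63*x^2 + 922*x - 219) - 195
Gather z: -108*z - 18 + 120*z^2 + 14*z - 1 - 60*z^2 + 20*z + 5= 60*z^2 - 74*z - 14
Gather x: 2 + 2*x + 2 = 2*x + 4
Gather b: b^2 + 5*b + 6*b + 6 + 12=b^2 + 11*b + 18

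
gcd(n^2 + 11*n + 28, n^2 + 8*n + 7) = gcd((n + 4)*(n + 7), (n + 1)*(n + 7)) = n + 7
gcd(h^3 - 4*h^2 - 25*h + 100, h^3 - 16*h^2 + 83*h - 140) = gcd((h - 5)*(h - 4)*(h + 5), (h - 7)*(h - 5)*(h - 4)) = h^2 - 9*h + 20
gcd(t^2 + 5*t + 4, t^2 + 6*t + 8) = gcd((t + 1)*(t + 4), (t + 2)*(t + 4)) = t + 4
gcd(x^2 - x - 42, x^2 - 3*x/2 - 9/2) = 1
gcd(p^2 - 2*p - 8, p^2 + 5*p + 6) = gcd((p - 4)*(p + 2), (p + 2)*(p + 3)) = p + 2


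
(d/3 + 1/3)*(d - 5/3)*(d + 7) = d^3/3 + 19*d^2/9 - 19*d/9 - 35/9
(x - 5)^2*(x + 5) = x^3 - 5*x^2 - 25*x + 125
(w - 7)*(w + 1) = w^2 - 6*w - 7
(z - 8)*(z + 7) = z^2 - z - 56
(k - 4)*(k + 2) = k^2 - 2*k - 8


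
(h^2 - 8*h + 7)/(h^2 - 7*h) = (h - 1)/h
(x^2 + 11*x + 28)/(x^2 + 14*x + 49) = (x + 4)/(x + 7)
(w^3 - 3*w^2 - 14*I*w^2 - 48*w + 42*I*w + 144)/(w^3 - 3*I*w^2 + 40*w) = (w^2 - 3*w*(1 + 2*I) + 18*I)/(w*(w + 5*I))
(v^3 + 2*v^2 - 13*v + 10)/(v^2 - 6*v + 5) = (v^2 + 3*v - 10)/(v - 5)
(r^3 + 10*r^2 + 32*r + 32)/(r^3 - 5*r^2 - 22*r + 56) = (r^2 + 6*r + 8)/(r^2 - 9*r + 14)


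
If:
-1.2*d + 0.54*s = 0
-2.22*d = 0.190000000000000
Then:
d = -0.09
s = -0.19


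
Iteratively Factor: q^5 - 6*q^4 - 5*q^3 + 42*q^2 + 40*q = (q)*(q^4 - 6*q^3 - 5*q^2 + 42*q + 40) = q*(q + 1)*(q^3 - 7*q^2 + 2*q + 40) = q*(q + 1)*(q + 2)*(q^2 - 9*q + 20) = q*(q - 5)*(q + 1)*(q + 2)*(q - 4)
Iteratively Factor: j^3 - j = (j - 1)*(j^2 + j) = (j - 1)*(j + 1)*(j)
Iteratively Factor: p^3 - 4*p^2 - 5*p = (p + 1)*(p^2 - 5*p) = (p - 5)*(p + 1)*(p)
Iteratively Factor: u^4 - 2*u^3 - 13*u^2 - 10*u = (u - 5)*(u^3 + 3*u^2 + 2*u) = (u - 5)*(u + 1)*(u^2 + 2*u) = (u - 5)*(u + 1)*(u + 2)*(u)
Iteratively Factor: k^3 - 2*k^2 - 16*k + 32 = (k + 4)*(k^2 - 6*k + 8) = (k - 4)*(k + 4)*(k - 2)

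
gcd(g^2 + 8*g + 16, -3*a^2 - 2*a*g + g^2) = 1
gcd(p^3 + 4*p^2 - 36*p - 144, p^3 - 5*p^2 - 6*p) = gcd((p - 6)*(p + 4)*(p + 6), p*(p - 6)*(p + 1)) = p - 6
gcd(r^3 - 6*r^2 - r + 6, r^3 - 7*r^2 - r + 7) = r^2 - 1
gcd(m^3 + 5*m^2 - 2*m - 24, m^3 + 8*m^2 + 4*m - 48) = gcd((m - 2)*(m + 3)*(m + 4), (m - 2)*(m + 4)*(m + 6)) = m^2 + 2*m - 8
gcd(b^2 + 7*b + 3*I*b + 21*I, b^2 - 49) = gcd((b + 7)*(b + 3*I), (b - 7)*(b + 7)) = b + 7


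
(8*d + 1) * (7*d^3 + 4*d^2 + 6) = 56*d^4 + 39*d^3 + 4*d^2 + 48*d + 6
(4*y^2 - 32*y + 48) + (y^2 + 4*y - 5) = 5*y^2 - 28*y + 43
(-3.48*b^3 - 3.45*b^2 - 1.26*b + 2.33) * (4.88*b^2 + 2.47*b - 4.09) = -16.9824*b^5 - 25.4316*b^4 - 0.437100000000001*b^3 + 22.3687*b^2 + 10.9085*b - 9.5297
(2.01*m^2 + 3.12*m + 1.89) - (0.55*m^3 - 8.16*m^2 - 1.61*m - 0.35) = -0.55*m^3 + 10.17*m^2 + 4.73*m + 2.24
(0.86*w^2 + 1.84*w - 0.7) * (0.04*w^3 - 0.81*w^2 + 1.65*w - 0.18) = 0.0344*w^5 - 0.623*w^4 - 0.0994000000000004*w^3 + 3.4482*w^2 - 1.4862*w + 0.126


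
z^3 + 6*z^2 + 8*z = z*(z + 2)*(z + 4)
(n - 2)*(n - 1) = n^2 - 3*n + 2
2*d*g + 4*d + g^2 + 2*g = (2*d + g)*(g + 2)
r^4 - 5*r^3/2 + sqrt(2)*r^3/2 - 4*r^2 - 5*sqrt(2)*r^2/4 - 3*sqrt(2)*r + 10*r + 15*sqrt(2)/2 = (r - 5/2)*(r - 3*sqrt(2)/2)*(r + sqrt(2))^2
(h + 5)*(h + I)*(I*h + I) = I*h^3 - h^2 + 6*I*h^2 - 6*h + 5*I*h - 5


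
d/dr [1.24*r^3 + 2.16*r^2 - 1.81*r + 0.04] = 3.72*r^2 + 4.32*r - 1.81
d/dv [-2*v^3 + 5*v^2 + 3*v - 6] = -6*v^2 + 10*v + 3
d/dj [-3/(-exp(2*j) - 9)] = -6*exp(2*j)/(exp(2*j) + 9)^2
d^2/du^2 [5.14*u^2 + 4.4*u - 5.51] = 10.2800000000000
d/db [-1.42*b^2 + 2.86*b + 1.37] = 2.86 - 2.84*b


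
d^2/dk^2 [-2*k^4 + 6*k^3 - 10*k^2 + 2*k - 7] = -24*k^2 + 36*k - 20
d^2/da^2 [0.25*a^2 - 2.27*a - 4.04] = 0.500000000000000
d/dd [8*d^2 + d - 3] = 16*d + 1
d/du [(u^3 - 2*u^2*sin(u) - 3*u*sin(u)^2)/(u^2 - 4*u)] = (-2*u^2*cos(u) + u^2 - 3*u*sin(2*u) + 8*u*cos(u) - 8*u + 3*sin(u)^2 + 8*sin(u) + 12*sin(2*u))/(u^2 - 8*u + 16)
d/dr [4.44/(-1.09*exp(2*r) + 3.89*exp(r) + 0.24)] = (9.6792*exp(r) - 17.2716)*exp(r)/(-1.09*exp(2*r) + 3.89*exp(r) + 0.24)^2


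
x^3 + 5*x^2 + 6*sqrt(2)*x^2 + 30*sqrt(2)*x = x*(x + 5)*(x + 6*sqrt(2))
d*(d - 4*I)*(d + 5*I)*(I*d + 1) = I*d^4 + 21*I*d^2 + 20*d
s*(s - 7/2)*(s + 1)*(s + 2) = s^4 - s^3/2 - 17*s^2/2 - 7*s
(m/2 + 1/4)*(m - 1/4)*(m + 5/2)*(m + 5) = m^4/2 + 31*m^3/8 + 57*m^2/8 + 35*m/32 - 25/32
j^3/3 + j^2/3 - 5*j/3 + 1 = (j/3 + 1)*(j - 1)^2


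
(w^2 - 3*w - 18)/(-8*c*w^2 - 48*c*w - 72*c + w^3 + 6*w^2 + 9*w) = (w - 6)/(-8*c*w - 24*c + w^2 + 3*w)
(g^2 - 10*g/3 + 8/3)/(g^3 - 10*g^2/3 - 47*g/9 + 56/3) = 3*(3*g^2 - 10*g + 8)/(9*g^3 - 30*g^2 - 47*g + 168)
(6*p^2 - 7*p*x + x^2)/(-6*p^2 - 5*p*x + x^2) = (-p + x)/(p + x)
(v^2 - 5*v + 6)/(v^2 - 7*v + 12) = (v - 2)/(v - 4)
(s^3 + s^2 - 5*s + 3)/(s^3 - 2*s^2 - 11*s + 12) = (s - 1)/(s - 4)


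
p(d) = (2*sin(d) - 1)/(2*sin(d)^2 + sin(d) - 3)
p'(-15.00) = 0.90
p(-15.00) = 0.82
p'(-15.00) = 0.90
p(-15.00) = 0.82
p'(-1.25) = -0.85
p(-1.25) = 1.35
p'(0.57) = -0.96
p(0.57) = -0.04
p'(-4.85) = -307.01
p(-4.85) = -20.84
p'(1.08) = -6.83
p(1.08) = -1.36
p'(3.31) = 0.59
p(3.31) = 0.43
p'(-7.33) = -1.02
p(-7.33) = 1.15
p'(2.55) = 1.01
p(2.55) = -0.06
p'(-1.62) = 0.16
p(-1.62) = 1.50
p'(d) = (-4*sin(d)*cos(d) - cos(d))*(2*sin(d) - 1)/(2*sin(d)^2 + sin(d) - 3)^2 + 2*cos(d)/(2*sin(d)^2 + sin(d) - 3)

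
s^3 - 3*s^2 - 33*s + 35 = (s - 7)*(s - 1)*(s + 5)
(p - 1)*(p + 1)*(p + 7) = p^3 + 7*p^2 - p - 7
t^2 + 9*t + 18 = (t + 3)*(t + 6)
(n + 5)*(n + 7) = n^2 + 12*n + 35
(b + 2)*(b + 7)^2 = b^3 + 16*b^2 + 77*b + 98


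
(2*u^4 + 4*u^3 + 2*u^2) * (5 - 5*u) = -10*u^5 - 10*u^4 + 10*u^3 + 10*u^2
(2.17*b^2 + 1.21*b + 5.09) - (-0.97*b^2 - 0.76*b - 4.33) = 3.14*b^2 + 1.97*b + 9.42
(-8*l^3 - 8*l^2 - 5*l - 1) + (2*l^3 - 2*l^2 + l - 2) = -6*l^3 - 10*l^2 - 4*l - 3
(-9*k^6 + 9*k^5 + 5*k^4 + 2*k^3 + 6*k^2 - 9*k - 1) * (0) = 0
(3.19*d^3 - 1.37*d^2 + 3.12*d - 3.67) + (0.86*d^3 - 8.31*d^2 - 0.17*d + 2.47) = 4.05*d^3 - 9.68*d^2 + 2.95*d - 1.2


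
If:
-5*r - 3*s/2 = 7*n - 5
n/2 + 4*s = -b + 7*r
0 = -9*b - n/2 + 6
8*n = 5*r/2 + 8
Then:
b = 2301/3748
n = 1779/1874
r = -152/937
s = -521/937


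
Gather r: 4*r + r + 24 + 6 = 5*r + 30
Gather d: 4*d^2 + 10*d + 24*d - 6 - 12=4*d^2 + 34*d - 18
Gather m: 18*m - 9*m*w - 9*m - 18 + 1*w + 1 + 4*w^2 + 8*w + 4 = m*(9 - 9*w) + 4*w^2 + 9*w - 13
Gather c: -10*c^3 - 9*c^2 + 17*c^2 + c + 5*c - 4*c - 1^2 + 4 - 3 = -10*c^3 + 8*c^2 + 2*c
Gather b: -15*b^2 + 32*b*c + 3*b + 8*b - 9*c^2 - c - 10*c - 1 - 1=-15*b^2 + b*(32*c + 11) - 9*c^2 - 11*c - 2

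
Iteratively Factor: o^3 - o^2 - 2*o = (o)*(o^2 - o - 2) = o*(o + 1)*(o - 2)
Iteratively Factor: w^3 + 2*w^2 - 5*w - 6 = (w - 2)*(w^2 + 4*w + 3) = (w - 2)*(w + 1)*(w + 3)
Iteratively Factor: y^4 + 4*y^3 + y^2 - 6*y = (y - 1)*(y^3 + 5*y^2 + 6*y) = (y - 1)*(y + 3)*(y^2 + 2*y) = (y - 1)*(y + 2)*(y + 3)*(y)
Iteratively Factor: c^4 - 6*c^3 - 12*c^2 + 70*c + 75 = (c + 1)*(c^3 - 7*c^2 - 5*c + 75) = (c - 5)*(c + 1)*(c^2 - 2*c - 15) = (c - 5)*(c + 1)*(c + 3)*(c - 5)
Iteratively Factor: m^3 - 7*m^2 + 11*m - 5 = (m - 5)*(m^2 - 2*m + 1) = (m - 5)*(m - 1)*(m - 1)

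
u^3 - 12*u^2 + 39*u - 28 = (u - 7)*(u - 4)*(u - 1)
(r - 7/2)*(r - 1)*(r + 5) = r^3 + r^2/2 - 19*r + 35/2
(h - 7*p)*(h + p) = h^2 - 6*h*p - 7*p^2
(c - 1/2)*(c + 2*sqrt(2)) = c^2 - c/2 + 2*sqrt(2)*c - sqrt(2)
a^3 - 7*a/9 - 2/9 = (a - 1)*(a + 1/3)*(a + 2/3)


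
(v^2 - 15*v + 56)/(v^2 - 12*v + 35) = (v - 8)/(v - 5)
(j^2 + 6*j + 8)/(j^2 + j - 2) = (j + 4)/(j - 1)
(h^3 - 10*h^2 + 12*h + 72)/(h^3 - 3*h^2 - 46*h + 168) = (h^2 - 4*h - 12)/(h^2 + 3*h - 28)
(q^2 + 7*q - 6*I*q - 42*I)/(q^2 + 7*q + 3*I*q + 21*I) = (q - 6*I)/(q + 3*I)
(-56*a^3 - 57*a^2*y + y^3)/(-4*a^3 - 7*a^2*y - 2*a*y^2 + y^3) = (-56*a^2 - a*y + y^2)/(-4*a^2 - 3*a*y + y^2)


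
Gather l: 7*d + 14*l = 7*d + 14*l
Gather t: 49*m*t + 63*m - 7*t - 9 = 63*m + t*(49*m - 7) - 9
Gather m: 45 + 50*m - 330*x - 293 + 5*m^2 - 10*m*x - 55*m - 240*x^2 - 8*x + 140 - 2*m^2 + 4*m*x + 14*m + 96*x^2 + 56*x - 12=3*m^2 + m*(9 - 6*x) - 144*x^2 - 282*x - 120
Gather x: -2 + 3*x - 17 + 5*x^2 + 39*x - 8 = 5*x^2 + 42*x - 27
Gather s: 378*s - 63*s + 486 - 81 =315*s + 405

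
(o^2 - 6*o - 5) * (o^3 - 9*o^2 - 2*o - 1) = o^5 - 15*o^4 + 47*o^3 + 56*o^2 + 16*o + 5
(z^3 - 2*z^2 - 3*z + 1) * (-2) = -2*z^3 + 4*z^2 + 6*z - 2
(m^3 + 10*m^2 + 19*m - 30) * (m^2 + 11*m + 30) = m^5 + 21*m^4 + 159*m^3 + 479*m^2 + 240*m - 900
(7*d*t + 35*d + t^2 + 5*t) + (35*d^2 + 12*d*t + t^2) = 35*d^2 + 19*d*t + 35*d + 2*t^2 + 5*t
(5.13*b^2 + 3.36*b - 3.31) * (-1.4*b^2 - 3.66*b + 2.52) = -7.182*b^4 - 23.4798*b^3 + 5.264*b^2 + 20.5818*b - 8.3412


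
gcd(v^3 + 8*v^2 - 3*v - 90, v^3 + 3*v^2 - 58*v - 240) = v^2 + 11*v + 30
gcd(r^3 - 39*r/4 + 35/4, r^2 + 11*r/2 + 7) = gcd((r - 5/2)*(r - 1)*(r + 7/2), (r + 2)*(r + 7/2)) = r + 7/2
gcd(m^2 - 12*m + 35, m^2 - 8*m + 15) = m - 5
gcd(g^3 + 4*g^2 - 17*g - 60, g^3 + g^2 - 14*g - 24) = g^2 - g - 12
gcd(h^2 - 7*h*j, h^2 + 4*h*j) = h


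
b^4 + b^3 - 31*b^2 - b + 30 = (b - 5)*(b - 1)*(b + 1)*(b + 6)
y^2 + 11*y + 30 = (y + 5)*(y + 6)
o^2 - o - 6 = (o - 3)*(o + 2)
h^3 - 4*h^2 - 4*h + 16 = (h - 4)*(h - 2)*(h + 2)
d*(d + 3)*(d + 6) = d^3 + 9*d^2 + 18*d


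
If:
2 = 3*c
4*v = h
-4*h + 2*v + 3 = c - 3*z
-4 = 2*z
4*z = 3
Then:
No Solution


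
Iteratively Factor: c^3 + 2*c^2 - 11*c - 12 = (c - 3)*(c^2 + 5*c + 4) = (c - 3)*(c + 1)*(c + 4)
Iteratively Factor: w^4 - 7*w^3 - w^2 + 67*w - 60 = (w + 3)*(w^3 - 10*w^2 + 29*w - 20) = (w - 4)*(w + 3)*(w^2 - 6*w + 5) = (w - 5)*(w - 4)*(w + 3)*(w - 1)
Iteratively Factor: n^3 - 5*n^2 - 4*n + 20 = (n - 5)*(n^2 - 4) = (n - 5)*(n + 2)*(n - 2)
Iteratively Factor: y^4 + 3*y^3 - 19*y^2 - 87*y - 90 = (y + 3)*(y^3 - 19*y - 30) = (y + 2)*(y + 3)*(y^2 - 2*y - 15) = (y + 2)*(y + 3)^2*(y - 5)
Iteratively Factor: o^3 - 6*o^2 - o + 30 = (o + 2)*(o^2 - 8*o + 15) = (o - 5)*(o + 2)*(o - 3)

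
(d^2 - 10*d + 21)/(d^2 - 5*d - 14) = (d - 3)/(d + 2)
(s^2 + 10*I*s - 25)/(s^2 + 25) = (s + 5*I)/(s - 5*I)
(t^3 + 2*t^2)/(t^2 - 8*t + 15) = t^2*(t + 2)/(t^2 - 8*t + 15)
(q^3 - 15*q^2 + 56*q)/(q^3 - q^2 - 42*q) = (q - 8)/(q + 6)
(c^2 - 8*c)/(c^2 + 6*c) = (c - 8)/(c + 6)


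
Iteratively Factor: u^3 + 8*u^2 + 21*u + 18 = (u + 3)*(u^2 + 5*u + 6) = (u + 2)*(u + 3)*(u + 3)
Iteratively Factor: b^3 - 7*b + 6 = (b - 1)*(b^2 + b - 6) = (b - 2)*(b - 1)*(b + 3)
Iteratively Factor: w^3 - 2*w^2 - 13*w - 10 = (w + 2)*(w^2 - 4*w - 5) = (w - 5)*(w + 2)*(w + 1)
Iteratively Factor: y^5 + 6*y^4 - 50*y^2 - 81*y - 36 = (y + 1)*(y^4 + 5*y^3 - 5*y^2 - 45*y - 36) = (y + 1)*(y + 3)*(y^3 + 2*y^2 - 11*y - 12) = (y + 1)^2*(y + 3)*(y^2 + y - 12) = (y + 1)^2*(y + 3)*(y + 4)*(y - 3)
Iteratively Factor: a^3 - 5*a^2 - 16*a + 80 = (a - 4)*(a^2 - a - 20) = (a - 5)*(a - 4)*(a + 4)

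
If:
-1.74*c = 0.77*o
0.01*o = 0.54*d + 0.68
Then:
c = -0.442528735632184*o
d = 0.0185185185185185*o - 1.25925925925926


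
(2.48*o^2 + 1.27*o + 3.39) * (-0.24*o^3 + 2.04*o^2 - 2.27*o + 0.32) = -0.5952*o^5 + 4.7544*o^4 - 3.8524*o^3 + 4.8263*o^2 - 7.2889*o + 1.0848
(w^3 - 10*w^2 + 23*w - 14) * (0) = 0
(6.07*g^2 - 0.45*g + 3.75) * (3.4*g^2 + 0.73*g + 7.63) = 20.638*g^4 + 2.9011*g^3 + 58.7356*g^2 - 0.696*g + 28.6125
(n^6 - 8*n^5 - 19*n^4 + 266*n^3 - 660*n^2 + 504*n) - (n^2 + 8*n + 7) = n^6 - 8*n^5 - 19*n^4 + 266*n^3 - 661*n^2 + 496*n - 7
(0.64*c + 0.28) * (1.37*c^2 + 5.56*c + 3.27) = 0.8768*c^3 + 3.942*c^2 + 3.6496*c + 0.9156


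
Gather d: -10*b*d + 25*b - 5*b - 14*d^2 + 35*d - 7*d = 20*b - 14*d^2 + d*(28 - 10*b)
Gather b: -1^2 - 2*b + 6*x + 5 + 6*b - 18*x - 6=4*b - 12*x - 2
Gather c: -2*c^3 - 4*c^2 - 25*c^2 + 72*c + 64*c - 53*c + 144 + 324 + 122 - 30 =-2*c^3 - 29*c^2 + 83*c + 560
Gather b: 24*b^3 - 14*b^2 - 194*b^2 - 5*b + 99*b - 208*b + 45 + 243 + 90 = 24*b^3 - 208*b^2 - 114*b + 378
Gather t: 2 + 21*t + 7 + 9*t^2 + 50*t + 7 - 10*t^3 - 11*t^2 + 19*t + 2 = -10*t^3 - 2*t^2 + 90*t + 18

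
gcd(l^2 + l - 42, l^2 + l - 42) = l^2 + l - 42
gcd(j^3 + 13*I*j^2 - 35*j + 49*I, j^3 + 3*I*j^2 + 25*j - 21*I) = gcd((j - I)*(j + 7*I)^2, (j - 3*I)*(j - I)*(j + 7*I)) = j^2 + 6*I*j + 7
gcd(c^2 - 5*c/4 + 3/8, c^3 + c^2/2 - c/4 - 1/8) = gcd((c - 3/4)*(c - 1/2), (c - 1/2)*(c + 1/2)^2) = c - 1/2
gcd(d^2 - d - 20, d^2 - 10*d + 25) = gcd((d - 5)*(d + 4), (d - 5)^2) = d - 5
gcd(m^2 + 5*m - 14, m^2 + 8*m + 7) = m + 7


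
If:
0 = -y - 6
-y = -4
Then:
No Solution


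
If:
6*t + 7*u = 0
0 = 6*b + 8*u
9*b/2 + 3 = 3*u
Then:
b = -4/9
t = -7/18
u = 1/3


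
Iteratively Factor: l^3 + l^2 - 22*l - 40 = (l - 5)*(l^2 + 6*l + 8) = (l - 5)*(l + 4)*(l + 2)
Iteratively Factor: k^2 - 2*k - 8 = (k + 2)*(k - 4)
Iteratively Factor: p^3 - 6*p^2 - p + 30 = (p - 3)*(p^2 - 3*p - 10) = (p - 5)*(p - 3)*(p + 2)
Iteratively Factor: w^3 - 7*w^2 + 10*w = (w - 5)*(w^2 - 2*w) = w*(w - 5)*(w - 2)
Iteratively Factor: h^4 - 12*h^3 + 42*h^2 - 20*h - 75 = (h - 3)*(h^3 - 9*h^2 + 15*h + 25) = (h - 3)*(h + 1)*(h^2 - 10*h + 25) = (h - 5)*(h - 3)*(h + 1)*(h - 5)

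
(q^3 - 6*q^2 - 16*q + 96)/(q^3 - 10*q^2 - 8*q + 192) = (q - 4)/(q - 8)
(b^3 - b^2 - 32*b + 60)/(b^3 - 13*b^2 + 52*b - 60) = (b + 6)/(b - 6)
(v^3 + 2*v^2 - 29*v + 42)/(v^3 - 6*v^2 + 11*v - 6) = (v + 7)/(v - 1)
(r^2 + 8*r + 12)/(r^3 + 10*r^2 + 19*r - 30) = (r + 2)/(r^2 + 4*r - 5)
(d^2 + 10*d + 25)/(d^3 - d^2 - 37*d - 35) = (d + 5)/(d^2 - 6*d - 7)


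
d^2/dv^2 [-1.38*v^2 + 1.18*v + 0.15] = -2.76000000000000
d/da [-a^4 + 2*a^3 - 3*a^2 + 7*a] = -4*a^3 + 6*a^2 - 6*a + 7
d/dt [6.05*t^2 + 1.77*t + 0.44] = 12.1*t + 1.77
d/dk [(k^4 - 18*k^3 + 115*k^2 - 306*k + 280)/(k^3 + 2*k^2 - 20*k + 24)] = (k^4 + 8*k^3 - 183*k^2 + 664*k - 436)/(k^4 + 8*k^3 - 8*k^2 - 96*k + 144)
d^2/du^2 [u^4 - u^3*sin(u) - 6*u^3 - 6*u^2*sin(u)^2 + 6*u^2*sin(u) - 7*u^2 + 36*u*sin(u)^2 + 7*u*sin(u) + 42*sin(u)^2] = u^3*sin(u) - 6*sqrt(2)*u^2*sin(u + pi/4) - 12*u^2*cos(2*u) + 12*u^2 - 13*u*sin(u) - 24*u*sin(2*u) + 24*u*cos(u) + 72*u*cos(2*u) - 36*u + 12*sin(u) + 72*sin(2*u) + 14*cos(u) + 90*cos(2*u) - 20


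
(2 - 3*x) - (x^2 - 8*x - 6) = -x^2 + 5*x + 8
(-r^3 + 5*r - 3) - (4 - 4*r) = -r^3 + 9*r - 7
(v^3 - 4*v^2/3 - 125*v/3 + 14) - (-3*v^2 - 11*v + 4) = v^3 + 5*v^2/3 - 92*v/3 + 10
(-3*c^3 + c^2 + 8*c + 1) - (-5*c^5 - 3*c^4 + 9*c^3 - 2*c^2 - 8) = 5*c^5 + 3*c^4 - 12*c^3 + 3*c^2 + 8*c + 9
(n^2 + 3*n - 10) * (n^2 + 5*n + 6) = n^4 + 8*n^3 + 11*n^2 - 32*n - 60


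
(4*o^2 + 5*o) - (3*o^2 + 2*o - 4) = o^2 + 3*o + 4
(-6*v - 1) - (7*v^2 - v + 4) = -7*v^2 - 5*v - 5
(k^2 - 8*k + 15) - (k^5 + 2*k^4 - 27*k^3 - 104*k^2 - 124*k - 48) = -k^5 - 2*k^4 + 27*k^3 + 105*k^2 + 116*k + 63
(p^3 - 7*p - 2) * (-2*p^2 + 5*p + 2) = -2*p^5 + 5*p^4 + 16*p^3 - 31*p^2 - 24*p - 4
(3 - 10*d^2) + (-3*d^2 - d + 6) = -13*d^2 - d + 9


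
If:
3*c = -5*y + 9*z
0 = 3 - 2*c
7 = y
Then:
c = 3/2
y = 7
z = 79/18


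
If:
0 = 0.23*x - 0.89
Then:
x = 3.87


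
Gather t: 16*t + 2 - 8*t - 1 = 8*t + 1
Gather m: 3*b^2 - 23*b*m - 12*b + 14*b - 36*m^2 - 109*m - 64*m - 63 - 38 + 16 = 3*b^2 + 2*b - 36*m^2 + m*(-23*b - 173) - 85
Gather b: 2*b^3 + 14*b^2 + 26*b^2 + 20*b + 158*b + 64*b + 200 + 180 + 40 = 2*b^3 + 40*b^2 + 242*b + 420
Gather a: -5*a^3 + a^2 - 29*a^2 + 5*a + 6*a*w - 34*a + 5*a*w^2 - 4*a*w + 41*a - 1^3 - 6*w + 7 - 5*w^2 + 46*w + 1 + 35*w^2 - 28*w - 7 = -5*a^3 - 28*a^2 + a*(5*w^2 + 2*w + 12) + 30*w^2 + 12*w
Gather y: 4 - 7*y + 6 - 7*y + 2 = 12 - 14*y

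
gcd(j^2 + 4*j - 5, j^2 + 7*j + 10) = j + 5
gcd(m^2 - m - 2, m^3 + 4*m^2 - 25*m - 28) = m + 1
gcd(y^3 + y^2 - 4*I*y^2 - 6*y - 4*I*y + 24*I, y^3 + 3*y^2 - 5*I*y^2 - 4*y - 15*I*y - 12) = y^2 + y*(3 - 4*I) - 12*I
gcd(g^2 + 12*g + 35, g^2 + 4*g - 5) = g + 5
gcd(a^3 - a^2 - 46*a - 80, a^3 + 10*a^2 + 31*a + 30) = a^2 + 7*a + 10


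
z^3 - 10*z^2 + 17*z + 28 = (z - 7)*(z - 4)*(z + 1)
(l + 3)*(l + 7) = l^2 + 10*l + 21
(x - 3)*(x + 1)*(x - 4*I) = x^3 - 2*x^2 - 4*I*x^2 - 3*x + 8*I*x + 12*I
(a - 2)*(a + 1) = a^2 - a - 2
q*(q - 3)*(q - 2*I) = q^3 - 3*q^2 - 2*I*q^2 + 6*I*q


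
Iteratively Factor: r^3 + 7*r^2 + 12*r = (r + 3)*(r^2 + 4*r) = r*(r + 3)*(r + 4)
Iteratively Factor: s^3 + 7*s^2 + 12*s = (s + 3)*(s^2 + 4*s) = (s + 3)*(s + 4)*(s)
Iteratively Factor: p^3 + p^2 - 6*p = (p + 3)*(p^2 - 2*p) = p*(p + 3)*(p - 2)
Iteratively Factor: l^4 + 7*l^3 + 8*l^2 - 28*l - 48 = (l + 4)*(l^3 + 3*l^2 - 4*l - 12) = (l - 2)*(l + 4)*(l^2 + 5*l + 6) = (l - 2)*(l + 2)*(l + 4)*(l + 3)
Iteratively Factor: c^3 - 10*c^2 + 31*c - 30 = (c - 3)*(c^2 - 7*c + 10) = (c - 3)*(c - 2)*(c - 5)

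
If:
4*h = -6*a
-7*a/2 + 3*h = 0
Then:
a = 0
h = 0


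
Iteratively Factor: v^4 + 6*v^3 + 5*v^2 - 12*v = (v + 3)*(v^3 + 3*v^2 - 4*v) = (v - 1)*(v + 3)*(v^2 + 4*v) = (v - 1)*(v + 3)*(v + 4)*(v)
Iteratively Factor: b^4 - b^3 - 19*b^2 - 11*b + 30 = (b + 3)*(b^3 - 4*b^2 - 7*b + 10) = (b + 2)*(b + 3)*(b^2 - 6*b + 5) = (b - 1)*(b + 2)*(b + 3)*(b - 5)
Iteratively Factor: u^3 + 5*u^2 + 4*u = (u + 4)*(u^2 + u) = (u + 1)*(u + 4)*(u)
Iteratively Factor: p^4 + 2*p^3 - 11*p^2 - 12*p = (p + 4)*(p^3 - 2*p^2 - 3*p) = p*(p + 4)*(p^2 - 2*p - 3) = p*(p + 1)*(p + 4)*(p - 3)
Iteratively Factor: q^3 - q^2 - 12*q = (q - 4)*(q^2 + 3*q) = q*(q - 4)*(q + 3)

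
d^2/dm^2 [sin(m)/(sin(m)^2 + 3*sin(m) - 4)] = (-sin(m)^4 + 2*sin(m)^3 - 20*sin(m)^2 - 32*sin(m) - 24)/((sin(m) - 1)^2*(sin(m) + 4)^3)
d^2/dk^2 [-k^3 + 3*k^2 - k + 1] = 6 - 6*k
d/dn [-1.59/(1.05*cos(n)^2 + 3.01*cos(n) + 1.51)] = -(3.339*cos(n) + 4.7859)*sin(n)/(1.05*cos(n)^2 + 3.01*cos(n) + 1.51)^2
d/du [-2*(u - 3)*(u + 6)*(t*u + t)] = 2*t*(-3*u^2 - 8*u + 15)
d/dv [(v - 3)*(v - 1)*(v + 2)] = 3*v^2 - 4*v - 5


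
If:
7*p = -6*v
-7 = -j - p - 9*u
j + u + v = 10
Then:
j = 83/8 - 69*v/56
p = -6*v/7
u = 13*v/56 - 3/8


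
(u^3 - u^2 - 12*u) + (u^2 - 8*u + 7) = u^3 - 20*u + 7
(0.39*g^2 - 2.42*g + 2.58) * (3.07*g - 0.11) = 1.1973*g^3 - 7.4723*g^2 + 8.1868*g - 0.2838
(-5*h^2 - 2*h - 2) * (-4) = 20*h^2 + 8*h + 8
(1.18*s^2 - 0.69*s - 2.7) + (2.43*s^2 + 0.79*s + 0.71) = 3.61*s^2 + 0.1*s - 1.99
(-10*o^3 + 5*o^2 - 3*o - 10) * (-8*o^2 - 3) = 80*o^5 - 40*o^4 + 54*o^3 + 65*o^2 + 9*o + 30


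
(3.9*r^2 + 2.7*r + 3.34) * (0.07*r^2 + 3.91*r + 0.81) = 0.273*r^4 + 15.438*r^3 + 13.9498*r^2 + 15.2464*r + 2.7054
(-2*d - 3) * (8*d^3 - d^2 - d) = -16*d^4 - 22*d^3 + 5*d^2 + 3*d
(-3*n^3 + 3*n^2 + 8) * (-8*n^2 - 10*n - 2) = 24*n^5 + 6*n^4 - 24*n^3 - 70*n^2 - 80*n - 16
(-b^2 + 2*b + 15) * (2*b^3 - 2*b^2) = -2*b^5 + 6*b^4 + 26*b^3 - 30*b^2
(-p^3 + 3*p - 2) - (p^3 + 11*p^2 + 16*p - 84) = -2*p^3 - 11*p^2 - 13*p + 82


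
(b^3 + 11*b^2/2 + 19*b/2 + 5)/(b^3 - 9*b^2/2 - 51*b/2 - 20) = (b + 2)/(b - 8)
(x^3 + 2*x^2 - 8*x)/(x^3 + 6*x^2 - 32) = x/(x + 4)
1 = 1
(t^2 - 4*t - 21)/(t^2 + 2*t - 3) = (t - 7)/(t - 1)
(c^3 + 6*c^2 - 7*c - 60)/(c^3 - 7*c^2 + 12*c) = (c^2 + 9*c + 20)/(c*(c - 4))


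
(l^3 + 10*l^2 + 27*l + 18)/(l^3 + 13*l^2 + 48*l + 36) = (l + 3)/(l + 6)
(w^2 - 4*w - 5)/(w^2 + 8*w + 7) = (w - 5)/(w + 7)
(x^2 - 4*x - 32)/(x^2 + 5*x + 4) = (x - 8)/(x + 1)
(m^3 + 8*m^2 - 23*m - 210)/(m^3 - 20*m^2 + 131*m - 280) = (m^2 + 13*m + 42)/(m^2 - 15*m + 56)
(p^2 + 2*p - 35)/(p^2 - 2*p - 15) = (p + 7)/(p + 3)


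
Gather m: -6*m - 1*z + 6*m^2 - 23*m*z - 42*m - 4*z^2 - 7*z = 6*m^2 + m*(-23*z - 48) - 4*z^2 - 8*z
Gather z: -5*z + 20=20 - 5*z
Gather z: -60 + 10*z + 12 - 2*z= 8*z - 48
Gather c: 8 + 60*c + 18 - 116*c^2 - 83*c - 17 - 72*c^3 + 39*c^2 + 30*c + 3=-72*c^3 - 77*c^2 + 7*c + 12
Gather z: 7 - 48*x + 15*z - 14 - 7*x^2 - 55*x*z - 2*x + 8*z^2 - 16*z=-7*x^2 - 50*x + 8*z^2 + z*(-55*x - 1) - 7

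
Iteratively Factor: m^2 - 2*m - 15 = (m + 3)*(m - 5)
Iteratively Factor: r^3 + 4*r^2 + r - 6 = (r - 1)*(r^2 + 5*r + 6) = (r - 1)*(r + 3)*(r + 2)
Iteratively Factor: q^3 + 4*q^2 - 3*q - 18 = (q + 3)*(q^2 + q - 6) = (q + 3)^2*(q - 2)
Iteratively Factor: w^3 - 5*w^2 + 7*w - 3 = (w - 3)*(w^2 - 2*w + 1) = (w - 3)*(w - 1)*(w - 1)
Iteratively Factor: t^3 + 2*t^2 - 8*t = (t)*(t^2 + 2*t - 8) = t*(t - 2)*(t + 4)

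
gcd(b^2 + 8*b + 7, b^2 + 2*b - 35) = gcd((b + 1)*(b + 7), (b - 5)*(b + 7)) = b + 7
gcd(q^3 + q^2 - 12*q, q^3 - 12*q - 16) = 1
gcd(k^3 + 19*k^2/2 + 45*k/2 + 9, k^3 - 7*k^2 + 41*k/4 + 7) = k + 1/2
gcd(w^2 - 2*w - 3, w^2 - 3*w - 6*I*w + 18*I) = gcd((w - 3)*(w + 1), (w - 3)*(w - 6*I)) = w - 3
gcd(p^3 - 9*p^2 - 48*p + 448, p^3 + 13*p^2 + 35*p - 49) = p + 7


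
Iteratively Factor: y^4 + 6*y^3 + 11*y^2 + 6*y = (y)*(y^3 + 6*y^2 + 11*y + 6) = y*(y + 3)*(y^2 + 3*y + 2) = y*(y + 1)*(y + 3)*(y + 2)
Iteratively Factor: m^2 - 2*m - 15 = (m - 5)*(m + 3)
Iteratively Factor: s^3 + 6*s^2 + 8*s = (s)*(s^2 + 6*s + 8) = s*(s + 2)*(s + 4)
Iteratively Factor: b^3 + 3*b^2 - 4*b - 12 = (b + 2)*(b^2 + b - 6) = (b - 2)*(b + 2)*(b + 3)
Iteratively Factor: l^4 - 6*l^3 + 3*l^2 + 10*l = (l + 1)*(l^3 - 7*l^2 + 10*l) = l*(l + 1)*(l^2 - 7*l + 10) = l*(l - 2)*(l + 1)*(l - 5)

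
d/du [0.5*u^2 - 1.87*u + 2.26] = 1.0*u - 1.87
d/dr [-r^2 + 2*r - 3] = 2 - 2*r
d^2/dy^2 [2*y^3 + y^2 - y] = 12*y + 2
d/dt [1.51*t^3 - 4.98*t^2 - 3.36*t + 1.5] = 4.53*t^2 - 9.96*t - 3.36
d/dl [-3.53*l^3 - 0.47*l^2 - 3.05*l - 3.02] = -10.59*l^2 - 0.94*l - 3.05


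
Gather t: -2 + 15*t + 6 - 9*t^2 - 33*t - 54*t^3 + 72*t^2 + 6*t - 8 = -54*t^3 + 63*t^2 - 12*t - 4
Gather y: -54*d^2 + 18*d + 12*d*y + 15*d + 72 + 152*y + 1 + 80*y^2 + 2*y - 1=-54*d^2 + 33*d + 80*y^2 + y*(12*d + 154) + 72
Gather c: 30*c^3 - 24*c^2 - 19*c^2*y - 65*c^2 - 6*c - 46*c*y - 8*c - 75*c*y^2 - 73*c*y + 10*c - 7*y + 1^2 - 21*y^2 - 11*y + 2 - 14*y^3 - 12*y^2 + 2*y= 30*c^3 + c^2*(-19*y - 89) + c*(-75*y^2 - 119*y - 4) - 14*y^3 - 33*y^2 - 16*y + 3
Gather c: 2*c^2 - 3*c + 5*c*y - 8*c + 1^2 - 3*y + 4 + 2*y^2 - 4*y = 2*c^2 + c*(5*y - 11) + 2*y^2 - 7*y + 5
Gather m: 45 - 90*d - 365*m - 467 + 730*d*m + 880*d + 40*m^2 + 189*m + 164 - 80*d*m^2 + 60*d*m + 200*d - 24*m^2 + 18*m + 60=990*d + m^2*(16 - 80*d) + m*(790*d - 158) - 198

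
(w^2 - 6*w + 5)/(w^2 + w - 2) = (w - 5)/(w + 2)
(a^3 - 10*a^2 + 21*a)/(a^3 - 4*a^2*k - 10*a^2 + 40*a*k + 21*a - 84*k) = a/(a - 4*k)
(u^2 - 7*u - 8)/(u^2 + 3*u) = (u^2 - 7*u - 8)/(u*(u + 3))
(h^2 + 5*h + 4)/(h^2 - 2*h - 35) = (h^2 + 5*h + 4)/(h^2 - 2*h - 35)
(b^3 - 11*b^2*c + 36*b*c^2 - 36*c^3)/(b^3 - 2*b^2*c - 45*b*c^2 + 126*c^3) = (b - 2*c)/(b + 7*c)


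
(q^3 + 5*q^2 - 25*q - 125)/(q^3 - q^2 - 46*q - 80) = (q^2 - 25)/(q^2 - 6*q - 16)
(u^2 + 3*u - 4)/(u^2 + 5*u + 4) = (u - 1)/(u + 1)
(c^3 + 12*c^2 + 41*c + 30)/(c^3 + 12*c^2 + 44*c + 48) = (c^2 + 6*c + 5)/(c^2 + 6*c + 8)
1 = 1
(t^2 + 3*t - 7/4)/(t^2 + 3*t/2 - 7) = (t - 1/2)/(t - 2)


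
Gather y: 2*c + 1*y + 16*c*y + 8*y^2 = 2*c + 8*y^2 + y*(16*c + 1)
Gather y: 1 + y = y + 1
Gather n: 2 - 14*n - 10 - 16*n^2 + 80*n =-16*n^2 + 66*n - 8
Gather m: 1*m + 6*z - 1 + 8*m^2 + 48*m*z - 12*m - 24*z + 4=8*m^2 + m*(48*z - 11) - 18*z + 3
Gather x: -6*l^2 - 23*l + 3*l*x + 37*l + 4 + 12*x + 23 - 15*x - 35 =-6*l^2 + 14*l + x*(3*l - 3) - 8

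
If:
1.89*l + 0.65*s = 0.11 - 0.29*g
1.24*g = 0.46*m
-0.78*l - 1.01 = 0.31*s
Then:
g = 0.348806366047745*s + 8.8183023872679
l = -0.397435897435897*s - 1.29487179487179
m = 0.940260638911314*s + 23.7710760004613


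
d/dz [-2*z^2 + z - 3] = 1 - 4*z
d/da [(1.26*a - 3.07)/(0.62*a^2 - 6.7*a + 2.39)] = (-0.7812*a^2 + 3.8068*a - 17.5576)/(0.3844*a^4 - 8.308*a^3 + 47.8536*a^2 - 32.026*a + 5.7121)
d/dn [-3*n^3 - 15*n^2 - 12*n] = -9*n^2 - 30*n - 12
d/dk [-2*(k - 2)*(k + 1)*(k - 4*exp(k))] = 8*k^2*exp(k) - 6*k^2 + 8*k*exp(k) + 4*k - 24*exp(k) + 4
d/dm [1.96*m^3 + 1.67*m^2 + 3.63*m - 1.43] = 5.88*m^2 + 3.34*m + 3.63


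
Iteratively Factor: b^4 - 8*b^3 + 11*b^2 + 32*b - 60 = (b - 2)*(b^3 - 6*b^2 - b + 30) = (b - 5)*(b - 2)*(b^2 - b - 6) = (b - 5)*(b - 2)*(b + 2)*(b - 3)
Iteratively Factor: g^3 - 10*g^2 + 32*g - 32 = (g - 4)*(g^2 - 6*g + 8) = (g - 4)*(g - 2)*(g - 4)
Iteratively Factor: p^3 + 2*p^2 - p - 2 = (p - 1)*(p^2 + 3*p + 2) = (p - 1)*(p + 2)*(p + 1)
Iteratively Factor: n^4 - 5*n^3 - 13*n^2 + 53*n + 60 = (n + 3)*(n^3 - 8*n^2 + 11*n + 20) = (n - 5)*(n + 3)*(n^2 - 3*n - 4) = (n - 5)*(n + 1)*(n + 3)*(n - 4)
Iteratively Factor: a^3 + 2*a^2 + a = (a + 1)*(a^2 + a) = (a + 1)^2*(a)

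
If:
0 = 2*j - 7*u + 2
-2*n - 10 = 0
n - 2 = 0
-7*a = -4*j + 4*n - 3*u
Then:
No Solution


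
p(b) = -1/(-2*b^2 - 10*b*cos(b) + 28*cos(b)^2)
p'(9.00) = 0.01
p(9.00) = 0.02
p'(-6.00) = -0.13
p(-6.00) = -0.09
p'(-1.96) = 0.08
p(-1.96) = 0.09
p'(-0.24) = 0.01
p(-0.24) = -0.03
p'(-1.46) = 4.77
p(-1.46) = 0.43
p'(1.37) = -0.17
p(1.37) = 0.19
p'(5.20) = -0.01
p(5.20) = 0.01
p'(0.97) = -11.04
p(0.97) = -0.63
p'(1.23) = -0.89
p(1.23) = 0.25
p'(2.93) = 0.01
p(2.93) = -0.03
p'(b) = -(-10*b*sin(b) + 4*b + 56*sin(b)*cos(b) + 10*cos(b))/(-2*b^2 - 10*b*cos(b) + 28*cos(b)^2)^2 = (5*b*sin(b) - 2*b - 14*sin(2*b) - 5*cos(b))/(2*(b - 2*cos(b))^2*(b + 7*cos(b))^2)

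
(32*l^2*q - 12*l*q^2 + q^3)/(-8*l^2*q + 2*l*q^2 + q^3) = (32*l^2 - 12*l*q + q^2)/(-8*l^2 + 2*l*q + q^2)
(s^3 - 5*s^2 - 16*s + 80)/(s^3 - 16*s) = (s - 5)/s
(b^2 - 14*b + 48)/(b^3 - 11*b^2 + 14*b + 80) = (b - 6)/(b^2 - 3*b - 10)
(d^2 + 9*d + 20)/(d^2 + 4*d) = (d + 5)/d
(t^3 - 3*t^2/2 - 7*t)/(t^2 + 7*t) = (t^2 - 3*t/2 - 7)/(t + 7)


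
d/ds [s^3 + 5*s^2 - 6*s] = 3*s^2 + 10*s - 6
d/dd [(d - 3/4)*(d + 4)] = 2*d + 13/4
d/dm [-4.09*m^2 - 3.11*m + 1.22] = -8.18*m - 3.11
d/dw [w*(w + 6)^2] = 3*(w + 2)*(w + 6)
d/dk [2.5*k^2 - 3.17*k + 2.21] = 5.0*k - 3.17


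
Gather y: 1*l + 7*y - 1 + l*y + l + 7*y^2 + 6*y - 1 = 2*l + 7*y^2 + y*(l + 13) - 2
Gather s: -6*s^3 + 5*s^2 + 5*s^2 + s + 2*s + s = -6*s^3 + 10*s^2 + 4*s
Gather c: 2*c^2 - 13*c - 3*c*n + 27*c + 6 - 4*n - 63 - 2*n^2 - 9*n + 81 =2*c^2 + c*(14 - 3*n) - 2*n^2 - 13*n + 24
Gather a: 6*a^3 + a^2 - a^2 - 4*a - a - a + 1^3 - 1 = 6*a^3 - 6*a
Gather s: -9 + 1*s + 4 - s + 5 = 0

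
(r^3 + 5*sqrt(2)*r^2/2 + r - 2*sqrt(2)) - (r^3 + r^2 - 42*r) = -r^2 + 5*sqrt(2)*r^2/2 + 43*r - 2*sqrt(2)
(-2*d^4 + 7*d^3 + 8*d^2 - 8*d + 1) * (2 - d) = 2*d^5 - 11*d^4 + 6*d^3 + 24*d^2 - 17*d + 2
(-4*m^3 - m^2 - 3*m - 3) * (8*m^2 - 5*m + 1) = -32*m^5 + 12*m^4 - 23*m^3 - 10*m^2 + 12*m - 3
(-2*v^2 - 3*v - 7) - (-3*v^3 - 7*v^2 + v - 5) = 3*v^3 + 5*v^2 - 4*v - 2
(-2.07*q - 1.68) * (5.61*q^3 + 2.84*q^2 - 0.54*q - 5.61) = -11.6127*q^4 - 15.3036*q^3 - 3.6534*q^2 + 12.5199*q + 9.4248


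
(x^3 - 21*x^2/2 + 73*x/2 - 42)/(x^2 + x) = (2*x^3 - 21*x^2 + 73*x - 84)/(2*x*(x + 1))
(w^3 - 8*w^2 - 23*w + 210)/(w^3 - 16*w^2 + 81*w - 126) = (w + 5)/(w - 3)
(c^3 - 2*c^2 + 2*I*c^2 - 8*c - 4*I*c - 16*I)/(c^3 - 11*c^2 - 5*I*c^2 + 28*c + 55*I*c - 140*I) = (c^2 + 2*c*(1 + I) + 4*I)/(c^2 - c*(7 + 5*I) + 35*I)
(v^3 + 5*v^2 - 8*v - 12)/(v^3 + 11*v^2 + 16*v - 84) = (v + 1)/(v + 7)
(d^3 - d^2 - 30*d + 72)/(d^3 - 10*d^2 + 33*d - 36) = (d + 6)/(d - 3)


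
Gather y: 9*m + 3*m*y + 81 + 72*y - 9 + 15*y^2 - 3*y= 9*m + 15*y^2 + y*(3*m + 69) + 72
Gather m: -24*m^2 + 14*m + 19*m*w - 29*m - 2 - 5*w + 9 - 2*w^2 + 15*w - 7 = -24*m^2 + m*(19*w - 15) - 2*w^2 + 10*w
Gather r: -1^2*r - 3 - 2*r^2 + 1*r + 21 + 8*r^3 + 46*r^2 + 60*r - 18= 8*r^3 + 44*r^2 + 60*r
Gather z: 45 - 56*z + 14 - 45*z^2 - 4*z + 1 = -45*z^2 - 60*z + 60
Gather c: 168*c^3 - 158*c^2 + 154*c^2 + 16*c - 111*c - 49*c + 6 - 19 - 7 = 168*c^3 - 4*c^2 - 144*c - 20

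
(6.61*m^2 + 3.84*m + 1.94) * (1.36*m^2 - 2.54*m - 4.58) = 8.9896*m^4 - 11.567*m^3 - 37.389*m^2 - 22.5148*m - 8.8852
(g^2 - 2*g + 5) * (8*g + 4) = 8*g^3 - 12*g^2 + 32*g + 20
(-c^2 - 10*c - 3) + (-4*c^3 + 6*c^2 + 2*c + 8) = -4*c^3 + 5*c^2 - 8*c + 5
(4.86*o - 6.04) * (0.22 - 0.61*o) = -2.9646*o^2 + 4.7536*o - 1.3288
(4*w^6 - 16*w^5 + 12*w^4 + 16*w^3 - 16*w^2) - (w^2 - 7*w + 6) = 4*w^6 - 16*w^5 + 12*w^4 + 16*w^3 - 17*w^2 + 7*w - 6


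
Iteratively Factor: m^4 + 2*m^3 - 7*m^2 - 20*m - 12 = (m + 2)*(m^3 - 7*m - 6) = (m + 2)^2*(m^2 - 2*m - 3) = (m + 1)*(m + 2)^2*(m - 3)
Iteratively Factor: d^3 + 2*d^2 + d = (d + 1)*(d^2 + d) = (d + 1)^2*(d)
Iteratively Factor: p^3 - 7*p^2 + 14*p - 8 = (p - 2)*(p^2 - 5*p + 4) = (p - 2)*(p - 1)*(p - 4)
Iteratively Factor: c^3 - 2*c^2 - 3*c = (c)*(c^2 - 2*c - 3) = c*(c + 1)*(c - 3)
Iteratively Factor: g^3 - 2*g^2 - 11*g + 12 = (g - 4)*(g^2 + 2*g - 3) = (g - 4)*(g + 3)*(g - 1)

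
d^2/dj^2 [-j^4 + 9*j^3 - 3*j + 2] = 6*j*(9 - 2*j)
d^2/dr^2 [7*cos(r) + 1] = -7*cos(r)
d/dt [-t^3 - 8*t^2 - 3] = t*(-3*t - 16)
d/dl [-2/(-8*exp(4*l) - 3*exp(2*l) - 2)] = (-64*exp(2*l) - 12)*exp(2*l)/(8*exp(4*l) + 3*exp(2*l) + 2)^2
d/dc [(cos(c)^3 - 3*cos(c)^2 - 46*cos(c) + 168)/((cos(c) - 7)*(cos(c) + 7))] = (sin(c)^2 + 14*cos(c) - 47)*sin(c)/(cos(c) - 7)^2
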